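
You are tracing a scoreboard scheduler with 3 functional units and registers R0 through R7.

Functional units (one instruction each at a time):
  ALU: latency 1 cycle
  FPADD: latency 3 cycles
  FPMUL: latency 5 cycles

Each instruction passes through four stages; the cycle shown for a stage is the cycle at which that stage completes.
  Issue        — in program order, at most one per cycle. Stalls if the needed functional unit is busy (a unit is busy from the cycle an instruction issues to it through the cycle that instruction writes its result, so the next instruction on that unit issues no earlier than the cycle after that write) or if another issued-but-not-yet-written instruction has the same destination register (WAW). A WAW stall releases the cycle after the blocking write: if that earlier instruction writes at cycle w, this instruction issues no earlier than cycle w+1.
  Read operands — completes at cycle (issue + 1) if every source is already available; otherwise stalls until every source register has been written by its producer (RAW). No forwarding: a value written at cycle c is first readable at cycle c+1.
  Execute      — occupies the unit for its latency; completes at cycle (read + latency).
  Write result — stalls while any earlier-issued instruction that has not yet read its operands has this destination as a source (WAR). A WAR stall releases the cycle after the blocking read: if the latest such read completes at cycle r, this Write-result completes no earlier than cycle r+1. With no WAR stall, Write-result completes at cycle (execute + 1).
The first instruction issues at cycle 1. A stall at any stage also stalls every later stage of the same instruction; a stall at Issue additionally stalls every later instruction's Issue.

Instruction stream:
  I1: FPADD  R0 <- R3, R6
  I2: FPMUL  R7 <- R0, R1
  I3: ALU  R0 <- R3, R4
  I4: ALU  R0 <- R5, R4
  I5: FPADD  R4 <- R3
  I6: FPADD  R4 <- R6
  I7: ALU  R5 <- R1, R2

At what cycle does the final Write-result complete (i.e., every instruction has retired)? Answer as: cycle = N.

cycle = 23

[I1] 1/2/5/6
[I2] 2/7/12/13  (RAW R0: wait I1 write@6)
[I3] 7/8/9/10  (WAW R0: wait I1 write@6)
[I4] 11/12/13/14  (struct: ALU busy until I3 writes@10)
[I5] 12/13/16/17
[I6] 18/19/22/23  (struct: FPADD busy until I5 writes@17)
[I7] 19/20/21/22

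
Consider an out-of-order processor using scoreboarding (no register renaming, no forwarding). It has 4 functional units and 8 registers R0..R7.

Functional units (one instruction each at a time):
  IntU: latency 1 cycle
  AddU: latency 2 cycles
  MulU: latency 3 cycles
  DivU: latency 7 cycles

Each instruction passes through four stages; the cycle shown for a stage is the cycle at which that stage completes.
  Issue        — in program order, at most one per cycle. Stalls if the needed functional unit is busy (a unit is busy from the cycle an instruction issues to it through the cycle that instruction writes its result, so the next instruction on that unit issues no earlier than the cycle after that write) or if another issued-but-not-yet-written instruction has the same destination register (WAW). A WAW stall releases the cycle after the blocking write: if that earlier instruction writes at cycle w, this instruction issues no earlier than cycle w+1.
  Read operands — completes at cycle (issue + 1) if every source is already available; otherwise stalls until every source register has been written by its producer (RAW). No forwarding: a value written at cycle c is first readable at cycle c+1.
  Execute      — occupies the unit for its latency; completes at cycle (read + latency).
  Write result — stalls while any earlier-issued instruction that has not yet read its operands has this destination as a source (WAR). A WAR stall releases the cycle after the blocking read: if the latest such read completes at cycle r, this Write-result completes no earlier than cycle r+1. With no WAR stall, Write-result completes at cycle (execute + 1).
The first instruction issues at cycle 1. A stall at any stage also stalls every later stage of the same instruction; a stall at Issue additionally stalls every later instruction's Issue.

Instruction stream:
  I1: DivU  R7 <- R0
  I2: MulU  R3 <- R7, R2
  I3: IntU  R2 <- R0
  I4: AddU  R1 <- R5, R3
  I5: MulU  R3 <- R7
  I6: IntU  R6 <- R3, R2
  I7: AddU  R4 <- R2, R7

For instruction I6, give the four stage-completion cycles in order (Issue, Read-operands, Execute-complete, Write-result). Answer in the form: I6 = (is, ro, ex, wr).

I6 = (17, 22, 23, 24)

t=1  I1 issues→DivU
t=2  I1 reads, I2 issues→MulU
t=3  I3 issues→IntU
t=4  I3 reads, I4 issues→AddU
t=5  I3 exec-done
t=9  I1 exec-done
t=10  I1 writes R7
t=11  I2 reads
t=12  I3 writes R2
t=14  I2 exec-done
t=15  I2 writes R3
t=16  I4 reads, I5 issues→MulU
t=17  I5 reads, I6 issues→IntU
t=18  I4 exec-done
t=19  I4 writes R1
t=20  I5 exec-done, I7 issues→AddU
t=21  I5 writes R3, I7 reads
t=22  I6 reads
t=23  I6 exec-done, I7 exec-done
t=24  I6 writes R6, I7 writes R4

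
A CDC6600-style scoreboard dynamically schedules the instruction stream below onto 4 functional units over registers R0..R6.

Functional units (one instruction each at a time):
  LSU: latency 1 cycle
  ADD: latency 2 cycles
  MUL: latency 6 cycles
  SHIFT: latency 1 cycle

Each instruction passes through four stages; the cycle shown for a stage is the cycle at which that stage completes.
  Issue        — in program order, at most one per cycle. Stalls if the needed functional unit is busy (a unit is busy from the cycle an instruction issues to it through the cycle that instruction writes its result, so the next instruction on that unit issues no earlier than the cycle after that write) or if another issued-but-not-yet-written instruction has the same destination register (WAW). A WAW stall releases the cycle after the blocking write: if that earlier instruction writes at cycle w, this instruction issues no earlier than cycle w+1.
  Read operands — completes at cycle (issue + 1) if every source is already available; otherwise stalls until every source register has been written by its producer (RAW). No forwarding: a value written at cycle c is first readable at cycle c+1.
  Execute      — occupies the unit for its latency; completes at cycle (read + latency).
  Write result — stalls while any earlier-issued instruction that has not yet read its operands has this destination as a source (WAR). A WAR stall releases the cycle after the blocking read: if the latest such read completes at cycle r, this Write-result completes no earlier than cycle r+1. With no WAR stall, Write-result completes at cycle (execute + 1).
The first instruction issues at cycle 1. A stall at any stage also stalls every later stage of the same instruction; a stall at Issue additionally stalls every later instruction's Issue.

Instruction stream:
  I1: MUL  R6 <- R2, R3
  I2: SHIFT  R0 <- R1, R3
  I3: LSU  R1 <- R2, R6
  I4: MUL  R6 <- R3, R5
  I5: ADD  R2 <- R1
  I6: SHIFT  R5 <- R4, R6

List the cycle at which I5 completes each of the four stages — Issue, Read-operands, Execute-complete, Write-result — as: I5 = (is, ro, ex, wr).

c1: I1→MUL
c2: I1 RO · I2→SHIFT
c3: I2 RO · I3→LSU
c4: I2 EX
c5: I2 WR R0
c8: I1 EX
c9: I1 WR R6
c10: I3 RO · I4→MUL
c11: I3 EX · I4 RO · I5→ADD
c12: I3 WR R1 · I6→SHIFT
c13: I5 RO
c15: I5 EX
c16: I5 WR R2
c17: I4 EX
c18: I4 WR R6
c19: I6 RO
c20: I6 EX
c21: I6 WR R5

I5 = (11, 13, 15, 16)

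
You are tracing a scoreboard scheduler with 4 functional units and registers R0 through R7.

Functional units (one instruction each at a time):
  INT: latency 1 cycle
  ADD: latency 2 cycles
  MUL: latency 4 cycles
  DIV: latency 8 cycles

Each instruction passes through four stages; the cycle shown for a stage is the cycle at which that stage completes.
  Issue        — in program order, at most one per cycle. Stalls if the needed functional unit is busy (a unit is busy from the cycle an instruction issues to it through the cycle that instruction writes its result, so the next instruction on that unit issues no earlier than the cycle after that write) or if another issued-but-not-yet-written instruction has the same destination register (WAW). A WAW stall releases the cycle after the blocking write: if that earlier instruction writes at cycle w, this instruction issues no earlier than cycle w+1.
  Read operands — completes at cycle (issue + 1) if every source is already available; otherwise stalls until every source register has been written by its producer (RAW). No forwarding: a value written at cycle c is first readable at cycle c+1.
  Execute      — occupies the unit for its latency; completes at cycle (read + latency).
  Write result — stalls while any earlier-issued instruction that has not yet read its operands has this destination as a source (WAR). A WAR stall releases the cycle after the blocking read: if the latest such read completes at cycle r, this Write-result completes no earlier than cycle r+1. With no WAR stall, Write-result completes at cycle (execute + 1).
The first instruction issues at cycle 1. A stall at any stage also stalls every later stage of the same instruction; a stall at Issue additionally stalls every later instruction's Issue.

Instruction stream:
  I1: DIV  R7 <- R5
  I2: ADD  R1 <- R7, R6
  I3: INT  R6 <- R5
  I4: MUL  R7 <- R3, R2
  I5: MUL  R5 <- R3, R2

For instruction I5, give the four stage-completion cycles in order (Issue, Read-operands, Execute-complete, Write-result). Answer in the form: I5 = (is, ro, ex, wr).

I5 = (19, 20, 24, 25)

[I1] 1/2/10/11
[I2] 2/12/14/15  (RAW R7: wait I1 write@11)
[I3] 3/4/5/13  (WAR R6: wait I2 read@12)
[I4] 12/13/17/18  (WAW R7: wait I1 write@11)
[I5] 19/20/24/25  (struct: MUL busy until I4 writes@18)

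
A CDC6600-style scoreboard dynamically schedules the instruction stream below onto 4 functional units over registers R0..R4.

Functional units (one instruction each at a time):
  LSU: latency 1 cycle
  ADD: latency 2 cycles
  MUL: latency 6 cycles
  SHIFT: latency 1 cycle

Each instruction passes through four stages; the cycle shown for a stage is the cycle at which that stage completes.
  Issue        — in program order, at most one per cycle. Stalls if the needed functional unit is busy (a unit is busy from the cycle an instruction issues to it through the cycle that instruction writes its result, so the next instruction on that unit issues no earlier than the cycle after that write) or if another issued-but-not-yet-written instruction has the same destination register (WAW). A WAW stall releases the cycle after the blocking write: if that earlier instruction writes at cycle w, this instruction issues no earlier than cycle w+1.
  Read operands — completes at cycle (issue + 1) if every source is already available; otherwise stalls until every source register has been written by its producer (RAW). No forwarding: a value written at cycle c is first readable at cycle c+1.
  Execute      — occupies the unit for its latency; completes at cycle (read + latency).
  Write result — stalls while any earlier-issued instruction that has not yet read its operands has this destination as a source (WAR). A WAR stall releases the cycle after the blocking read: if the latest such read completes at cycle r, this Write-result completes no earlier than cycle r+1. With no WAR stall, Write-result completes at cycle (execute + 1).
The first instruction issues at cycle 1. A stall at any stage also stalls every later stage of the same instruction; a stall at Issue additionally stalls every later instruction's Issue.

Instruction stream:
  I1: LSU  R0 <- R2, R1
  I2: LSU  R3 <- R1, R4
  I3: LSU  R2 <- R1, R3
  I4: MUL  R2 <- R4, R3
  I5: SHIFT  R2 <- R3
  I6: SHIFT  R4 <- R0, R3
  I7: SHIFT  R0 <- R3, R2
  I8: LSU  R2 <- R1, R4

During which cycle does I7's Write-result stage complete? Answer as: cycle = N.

cycle = 33

cycle 1: I1→LSU
cycle 2: I1 RO
cycle 3: I1 EX
cycle 4: I1 WR R0
cycle 5: I2→LSU
cycle 6: I2 RO
cycle 7: I2 EX
cycle 8: I2 WR R3
cycle 9: I3→LSU
cycle 10: I3 RO
cycle 11: I3 EX
cycle 12: I3 WR R2
cycle 13: I4→MUL
cycle 14: I4 RO
cycle 20: I4 EX
cycle 21: I4 WR R2
cycle 22: I5→SHIFT
cycle 23: I5 RO
cycle 24: I5 EX
cycle 25: I5 WR R2
cycle 26: I6→SHIFT
cycle 27: I6 RO
cycle 28: I6 EX
cycle 29: I6 WR R4
cycle 30: I7→SHIFT
cycle 31: I7 RO | I8→LSU
cycle 32: I7 EX | I8 RO
cycle 33: I7 WR R0 | I8 EX
cycle 34: I8 WR R2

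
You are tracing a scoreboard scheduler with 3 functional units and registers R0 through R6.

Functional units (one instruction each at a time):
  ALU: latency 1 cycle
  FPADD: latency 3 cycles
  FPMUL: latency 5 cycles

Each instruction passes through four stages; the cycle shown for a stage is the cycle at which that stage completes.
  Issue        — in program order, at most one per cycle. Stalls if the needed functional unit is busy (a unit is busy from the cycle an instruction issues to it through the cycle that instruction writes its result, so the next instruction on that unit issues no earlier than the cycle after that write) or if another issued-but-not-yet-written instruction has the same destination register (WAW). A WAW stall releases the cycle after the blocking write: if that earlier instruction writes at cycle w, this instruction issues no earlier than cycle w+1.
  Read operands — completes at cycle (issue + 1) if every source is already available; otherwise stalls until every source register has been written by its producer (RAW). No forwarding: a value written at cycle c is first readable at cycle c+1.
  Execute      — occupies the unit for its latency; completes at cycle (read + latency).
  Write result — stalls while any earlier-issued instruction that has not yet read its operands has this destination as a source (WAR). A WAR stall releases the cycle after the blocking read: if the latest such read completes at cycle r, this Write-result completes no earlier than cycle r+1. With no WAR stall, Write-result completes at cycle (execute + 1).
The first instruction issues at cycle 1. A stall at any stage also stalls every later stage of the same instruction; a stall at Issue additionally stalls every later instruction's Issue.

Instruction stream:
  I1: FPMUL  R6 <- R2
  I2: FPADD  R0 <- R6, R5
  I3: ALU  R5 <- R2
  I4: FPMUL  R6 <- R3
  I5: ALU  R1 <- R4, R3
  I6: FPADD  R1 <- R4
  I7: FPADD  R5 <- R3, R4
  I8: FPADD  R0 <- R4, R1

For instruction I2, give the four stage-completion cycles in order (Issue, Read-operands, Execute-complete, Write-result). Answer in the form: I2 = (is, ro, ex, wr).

I2 = (2, 9, 12, 13)

[I1] 1/2/7/8
[I2] 2/9/12/13  (RAW R6: wait I1 write@8)
[I3] 3/4/5/10  (WAR R5: wait I2 read@9)
[I4] 9/10/15/16  (struct: FPMUL busy until I1 writes@8)
[I5] 11/12/13/14  (struct: ALU busy until I3 writes@10)
[I6] 15/16/19/20  (WAW R1: wait I5 write@14)
[I7] 21/22/25/26  (struct: FPADD busy until I6 writes@20)
[I8] 27/28/31/32  (struct: FPADD busy until I7 writes@26)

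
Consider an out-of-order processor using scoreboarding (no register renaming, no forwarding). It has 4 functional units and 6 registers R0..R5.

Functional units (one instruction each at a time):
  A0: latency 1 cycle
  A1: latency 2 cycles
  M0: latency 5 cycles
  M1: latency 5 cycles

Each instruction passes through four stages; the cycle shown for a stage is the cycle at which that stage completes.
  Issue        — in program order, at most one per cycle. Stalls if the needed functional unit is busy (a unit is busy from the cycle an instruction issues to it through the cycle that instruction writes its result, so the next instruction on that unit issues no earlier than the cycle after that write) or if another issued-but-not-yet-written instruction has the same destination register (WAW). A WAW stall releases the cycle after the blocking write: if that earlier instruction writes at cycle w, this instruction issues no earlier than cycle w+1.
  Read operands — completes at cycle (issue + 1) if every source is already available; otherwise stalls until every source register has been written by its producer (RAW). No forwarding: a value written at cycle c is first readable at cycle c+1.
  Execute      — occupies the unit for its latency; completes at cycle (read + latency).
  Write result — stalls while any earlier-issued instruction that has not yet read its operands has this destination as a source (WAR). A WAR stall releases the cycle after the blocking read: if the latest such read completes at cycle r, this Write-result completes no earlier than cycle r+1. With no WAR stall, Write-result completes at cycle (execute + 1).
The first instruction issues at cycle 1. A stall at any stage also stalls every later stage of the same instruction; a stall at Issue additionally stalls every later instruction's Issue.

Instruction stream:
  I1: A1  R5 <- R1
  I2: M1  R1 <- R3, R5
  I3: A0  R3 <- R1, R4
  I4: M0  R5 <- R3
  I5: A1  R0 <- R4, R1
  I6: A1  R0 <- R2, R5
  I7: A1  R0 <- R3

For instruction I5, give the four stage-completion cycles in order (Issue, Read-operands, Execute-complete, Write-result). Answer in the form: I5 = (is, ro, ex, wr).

t=1  issue I1 (A1)
t=2  I1 read-ops, issue I2 (M1)
t=3  issue I3 (A0)
t=4  I1 finished on A1
t=5  I1→R5
t=6  I2 read-ops, issue I4 (M0)
t=7  issue I5 (A1)
t=11  I2 finished on M1
t=12  I2→R1
t=13  I3 read-ops, I5 read-ops
t=14  I3 finished on A0
t=15  I3→R3, I5 finished on A1
t=16  I4 read-ops, I5→R0
t=17  issue I6 (A1)
t=21  I4 finished on M0
t=22  I4→R5
t=23  I6 read-ops
t=25  I6 finished on A1
t=26  I6→R0
t=27  issue I7 (A1)
t=28  I7 read-ops
t=30  I7 finished on A1
t=31  I7→R0

I5 = (7, 13, 15, 16)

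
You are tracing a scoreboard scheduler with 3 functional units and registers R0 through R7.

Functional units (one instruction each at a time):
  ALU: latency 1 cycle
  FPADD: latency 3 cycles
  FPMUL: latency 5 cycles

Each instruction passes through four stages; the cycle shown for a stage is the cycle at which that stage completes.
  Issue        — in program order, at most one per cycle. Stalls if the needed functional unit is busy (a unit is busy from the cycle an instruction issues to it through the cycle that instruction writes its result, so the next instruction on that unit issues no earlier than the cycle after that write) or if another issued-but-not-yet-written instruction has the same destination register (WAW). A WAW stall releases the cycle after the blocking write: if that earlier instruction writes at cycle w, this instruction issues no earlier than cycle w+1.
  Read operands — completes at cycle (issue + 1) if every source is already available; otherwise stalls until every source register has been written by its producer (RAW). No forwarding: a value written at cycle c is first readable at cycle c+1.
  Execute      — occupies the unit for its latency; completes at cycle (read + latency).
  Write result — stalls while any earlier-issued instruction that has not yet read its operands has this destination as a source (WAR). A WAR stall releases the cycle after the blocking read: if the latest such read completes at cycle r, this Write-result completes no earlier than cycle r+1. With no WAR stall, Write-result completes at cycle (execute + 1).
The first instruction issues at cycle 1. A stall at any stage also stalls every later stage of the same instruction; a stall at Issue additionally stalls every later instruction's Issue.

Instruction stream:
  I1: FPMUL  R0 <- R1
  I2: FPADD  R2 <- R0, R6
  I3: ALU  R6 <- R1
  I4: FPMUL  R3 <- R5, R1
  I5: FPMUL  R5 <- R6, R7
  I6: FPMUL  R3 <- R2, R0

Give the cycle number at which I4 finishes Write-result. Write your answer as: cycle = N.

[I1] 1/2/7/8
[I2] 2/9/12/13  (RAW R0: wait I1 write@8)
[I3] 3/4/5/10  (WAR R6: wait I2 read@9)
[I4] 9/10/15/16  (struct: FPMUL busy until I1 writes@8)
[I5] 17/18/23/24  (struct: FPMUL busy until I4 writes@16)
[I6] 25/26/31/32  (struct: FPMUL busy until I5 writes@24)

cycle = 16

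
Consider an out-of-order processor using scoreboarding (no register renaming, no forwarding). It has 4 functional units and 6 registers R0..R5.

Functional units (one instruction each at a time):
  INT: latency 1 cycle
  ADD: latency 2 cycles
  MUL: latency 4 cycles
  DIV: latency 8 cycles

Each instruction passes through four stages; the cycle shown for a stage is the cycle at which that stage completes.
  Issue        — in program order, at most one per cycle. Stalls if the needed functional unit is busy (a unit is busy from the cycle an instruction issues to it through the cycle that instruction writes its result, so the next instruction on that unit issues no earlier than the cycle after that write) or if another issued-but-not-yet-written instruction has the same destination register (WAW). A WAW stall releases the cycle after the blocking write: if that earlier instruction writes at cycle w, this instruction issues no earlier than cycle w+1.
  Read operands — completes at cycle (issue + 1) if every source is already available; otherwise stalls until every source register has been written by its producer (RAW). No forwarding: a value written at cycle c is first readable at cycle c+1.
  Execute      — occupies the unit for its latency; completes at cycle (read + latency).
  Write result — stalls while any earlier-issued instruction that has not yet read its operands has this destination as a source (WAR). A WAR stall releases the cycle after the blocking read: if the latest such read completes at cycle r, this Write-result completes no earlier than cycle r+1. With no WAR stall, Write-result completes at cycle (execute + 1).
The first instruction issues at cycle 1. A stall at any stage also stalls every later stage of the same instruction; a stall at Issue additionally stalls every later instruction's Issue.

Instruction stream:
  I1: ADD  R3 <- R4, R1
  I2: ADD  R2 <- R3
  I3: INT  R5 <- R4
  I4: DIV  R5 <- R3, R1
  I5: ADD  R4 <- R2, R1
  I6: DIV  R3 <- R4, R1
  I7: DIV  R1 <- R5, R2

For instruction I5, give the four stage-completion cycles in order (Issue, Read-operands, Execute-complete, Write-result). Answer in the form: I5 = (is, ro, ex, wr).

I5 = (12, 13, 15, 16)

c1: issue I1 (ADD)
c2: I1 read-ops
c4: I1 finished on ADD
c5: I1→R3
c6: issue I2 (ADD)
c7: I2 read-ops, issue I3 (INT)
c8: I3 read-ops
c9: I2 finished on ADD, I3 finished on INT
c10: I2→R2, I3→R5
c11: issue I4 (DIV)
c12: I4 read-ops, issue I5 (ADD)
c13: I5 read-ops
c15: I5 finished on ADD
c16: I5→R4
c20: I4 finished on DIV
c21: I4→R5
c22: issue I6 (DIV)
c23: I6 read-ops
c31: I6 finished on DIV
c32: I6→R3
c33: issue I7 (DIV)
c34: I7 read-ops
c42: I7 finished on DIV
c43: I7→R1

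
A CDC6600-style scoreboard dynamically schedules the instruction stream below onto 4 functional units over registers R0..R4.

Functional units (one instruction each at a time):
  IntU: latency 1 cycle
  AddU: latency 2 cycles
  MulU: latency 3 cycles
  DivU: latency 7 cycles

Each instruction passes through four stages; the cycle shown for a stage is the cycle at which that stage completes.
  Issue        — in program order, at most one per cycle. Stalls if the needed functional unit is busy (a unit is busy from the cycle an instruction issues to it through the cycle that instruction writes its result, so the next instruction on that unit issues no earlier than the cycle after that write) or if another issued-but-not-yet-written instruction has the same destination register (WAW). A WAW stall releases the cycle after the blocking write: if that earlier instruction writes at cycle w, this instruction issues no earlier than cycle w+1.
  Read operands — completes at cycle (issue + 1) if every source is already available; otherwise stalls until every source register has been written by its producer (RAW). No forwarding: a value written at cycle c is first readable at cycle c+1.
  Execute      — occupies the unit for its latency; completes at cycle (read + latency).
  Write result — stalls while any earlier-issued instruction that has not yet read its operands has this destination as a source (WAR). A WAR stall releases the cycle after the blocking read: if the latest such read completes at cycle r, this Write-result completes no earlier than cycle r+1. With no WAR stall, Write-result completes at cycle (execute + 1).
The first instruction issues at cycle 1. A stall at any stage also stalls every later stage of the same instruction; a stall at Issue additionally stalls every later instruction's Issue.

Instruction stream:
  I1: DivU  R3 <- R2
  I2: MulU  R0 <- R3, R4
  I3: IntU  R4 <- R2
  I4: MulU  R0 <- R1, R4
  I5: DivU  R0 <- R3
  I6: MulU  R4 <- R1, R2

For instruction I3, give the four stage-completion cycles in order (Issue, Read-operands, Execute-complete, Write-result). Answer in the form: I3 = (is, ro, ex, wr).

1) issue 1, read 2, done 9, write 10
2) issue 2, read 11, done 14, write 15  <RAW R3: wait I1 write@10>
3) issue 3, read 4, done 5, write 12  <WAR R4: wait I2 read@11>
4) issue 16, read 17, done 20, write 21  <struct: MulU busy until I2 writes@15>
5) issue 22, read 23, done 30, write 31  <WAW R0: wait I4 write@21>
6) issue 23, read 24, done 27, write 28

I3 = (3, 4, 5, 12)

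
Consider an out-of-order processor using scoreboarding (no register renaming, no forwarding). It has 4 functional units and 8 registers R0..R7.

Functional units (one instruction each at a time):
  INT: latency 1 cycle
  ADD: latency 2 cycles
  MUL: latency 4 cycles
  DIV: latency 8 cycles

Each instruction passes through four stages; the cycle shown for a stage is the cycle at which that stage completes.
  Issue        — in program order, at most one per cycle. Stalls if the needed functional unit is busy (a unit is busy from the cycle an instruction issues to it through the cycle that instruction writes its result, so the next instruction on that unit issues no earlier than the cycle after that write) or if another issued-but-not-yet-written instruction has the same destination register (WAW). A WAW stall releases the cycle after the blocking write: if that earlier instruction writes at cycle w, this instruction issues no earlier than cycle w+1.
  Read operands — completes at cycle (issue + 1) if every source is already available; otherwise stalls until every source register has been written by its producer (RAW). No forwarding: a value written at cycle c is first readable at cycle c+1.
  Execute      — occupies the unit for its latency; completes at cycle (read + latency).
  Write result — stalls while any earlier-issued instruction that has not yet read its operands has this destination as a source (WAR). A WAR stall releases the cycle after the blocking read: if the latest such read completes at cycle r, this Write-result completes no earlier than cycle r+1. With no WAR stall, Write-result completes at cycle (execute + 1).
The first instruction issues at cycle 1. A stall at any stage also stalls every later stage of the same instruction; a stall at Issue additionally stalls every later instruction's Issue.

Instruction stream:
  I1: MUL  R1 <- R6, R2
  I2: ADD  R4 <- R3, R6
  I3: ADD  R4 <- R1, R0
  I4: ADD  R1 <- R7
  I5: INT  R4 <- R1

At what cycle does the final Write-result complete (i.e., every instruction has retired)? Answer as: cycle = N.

cycle = 19

I1  is:1  ro:2  ex:6  wr:7
I2  is:2  ro:3  ex:5  wr:6
I3  is:7  ro:8  ex:10  wr:11  — struct: ADD busy until I2 writes@6
I4  is:12  ro:13  ex:15  wr:16  — struct: ADD busy until I3 writes@11
I5  is:13  ro:17  ex:18  wr:19  — RAW R1: wait I4 write@16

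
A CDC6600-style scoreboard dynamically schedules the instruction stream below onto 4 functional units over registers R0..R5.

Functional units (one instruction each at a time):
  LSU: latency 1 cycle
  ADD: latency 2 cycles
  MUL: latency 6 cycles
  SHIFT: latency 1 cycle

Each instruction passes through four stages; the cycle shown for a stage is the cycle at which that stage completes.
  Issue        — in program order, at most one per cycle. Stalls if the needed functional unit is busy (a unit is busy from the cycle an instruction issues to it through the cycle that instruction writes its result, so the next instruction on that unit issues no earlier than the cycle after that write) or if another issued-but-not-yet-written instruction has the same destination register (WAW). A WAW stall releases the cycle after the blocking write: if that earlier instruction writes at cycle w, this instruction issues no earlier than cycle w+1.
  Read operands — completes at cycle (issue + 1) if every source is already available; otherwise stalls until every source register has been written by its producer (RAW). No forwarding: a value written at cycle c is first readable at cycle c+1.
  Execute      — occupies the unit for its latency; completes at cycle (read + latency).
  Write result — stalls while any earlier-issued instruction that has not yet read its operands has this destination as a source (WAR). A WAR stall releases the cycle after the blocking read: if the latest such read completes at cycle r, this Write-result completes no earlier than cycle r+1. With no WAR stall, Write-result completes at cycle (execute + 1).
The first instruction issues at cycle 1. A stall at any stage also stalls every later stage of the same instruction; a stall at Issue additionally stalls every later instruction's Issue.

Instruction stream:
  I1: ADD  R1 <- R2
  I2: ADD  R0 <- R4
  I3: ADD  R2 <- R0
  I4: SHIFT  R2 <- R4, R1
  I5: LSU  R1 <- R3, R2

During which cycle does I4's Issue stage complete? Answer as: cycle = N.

1) issue 1, read 2, done 4, write 5
2) issue 6, read 7, done 9, write 10  <struct: ADD busy until I1 writes@5>
3) issue 11, read 12, done 14, write 15  <struct: ADD busy until I2 writes@10>
4) issue 16, read 17, done 18, write 19  <WAW R2: wait I3 write@15>
5) issue 17, read 20, done 21, write 22  <RAW R2: wait I4 write@19>

cycle = 16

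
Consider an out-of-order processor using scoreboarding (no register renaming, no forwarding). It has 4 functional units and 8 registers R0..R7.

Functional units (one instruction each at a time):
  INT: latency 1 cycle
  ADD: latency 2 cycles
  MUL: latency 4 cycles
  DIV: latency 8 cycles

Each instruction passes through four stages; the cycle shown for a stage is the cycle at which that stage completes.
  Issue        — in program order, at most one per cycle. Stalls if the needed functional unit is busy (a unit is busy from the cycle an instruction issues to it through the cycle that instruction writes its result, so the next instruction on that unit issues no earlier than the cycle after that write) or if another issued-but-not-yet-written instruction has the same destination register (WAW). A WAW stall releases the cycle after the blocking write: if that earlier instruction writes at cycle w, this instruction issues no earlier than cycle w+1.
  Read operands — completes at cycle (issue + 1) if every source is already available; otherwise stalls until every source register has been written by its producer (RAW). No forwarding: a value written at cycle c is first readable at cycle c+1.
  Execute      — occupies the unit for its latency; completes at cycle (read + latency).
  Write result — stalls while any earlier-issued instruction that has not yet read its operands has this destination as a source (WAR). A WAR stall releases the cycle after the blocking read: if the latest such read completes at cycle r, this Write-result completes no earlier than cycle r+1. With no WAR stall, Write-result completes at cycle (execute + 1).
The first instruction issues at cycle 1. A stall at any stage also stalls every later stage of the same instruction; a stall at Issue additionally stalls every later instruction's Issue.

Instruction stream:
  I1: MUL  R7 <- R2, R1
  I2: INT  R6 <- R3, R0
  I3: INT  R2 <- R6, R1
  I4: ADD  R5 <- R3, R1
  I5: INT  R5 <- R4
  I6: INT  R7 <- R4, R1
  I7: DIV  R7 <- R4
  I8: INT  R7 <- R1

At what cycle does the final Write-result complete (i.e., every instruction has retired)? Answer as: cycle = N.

I1 -> (1, 2, 6, 7)
I2 -> (2, 3, 4, 5)
I3 -> (6, 7, 8, 9)  // struct: INT busy until I2 writes@5
I4 -> (7, 8, 10, 11)
I5 -> (12, 13, 14, 15)  // WAW R5: wait I4 write@11
I6 -> (16, 17, 18, 19)  // struct: INT busy until I5 writes@15
I7 -> (20, 21, 29, 30)  // WAW R7: wait I6 write@19
I8 -> (31, 32, 33, 34)  // WAW R7: wait I7 write@30

cycle = 34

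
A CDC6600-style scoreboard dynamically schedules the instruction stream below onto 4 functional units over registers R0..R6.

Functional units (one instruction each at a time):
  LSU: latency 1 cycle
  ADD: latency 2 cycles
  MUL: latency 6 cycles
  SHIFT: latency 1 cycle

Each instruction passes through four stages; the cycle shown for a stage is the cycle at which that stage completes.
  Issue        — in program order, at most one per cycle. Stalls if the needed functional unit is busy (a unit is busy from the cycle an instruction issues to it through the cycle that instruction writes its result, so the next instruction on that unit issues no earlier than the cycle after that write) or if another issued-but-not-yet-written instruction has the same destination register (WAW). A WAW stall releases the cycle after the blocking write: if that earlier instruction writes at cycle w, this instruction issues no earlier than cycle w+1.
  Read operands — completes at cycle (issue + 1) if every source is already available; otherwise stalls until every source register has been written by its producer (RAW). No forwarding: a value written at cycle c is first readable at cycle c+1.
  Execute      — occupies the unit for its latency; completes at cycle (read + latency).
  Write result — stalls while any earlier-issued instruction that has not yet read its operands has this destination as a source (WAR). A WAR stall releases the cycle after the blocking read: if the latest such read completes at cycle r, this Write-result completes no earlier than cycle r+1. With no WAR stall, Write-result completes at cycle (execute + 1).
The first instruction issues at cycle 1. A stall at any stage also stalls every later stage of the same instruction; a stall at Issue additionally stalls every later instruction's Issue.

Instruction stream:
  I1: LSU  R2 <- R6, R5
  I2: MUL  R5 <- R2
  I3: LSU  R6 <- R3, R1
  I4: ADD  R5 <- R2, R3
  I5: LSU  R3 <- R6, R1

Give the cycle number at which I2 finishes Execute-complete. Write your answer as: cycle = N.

cycle = 11

I1 -> (1, 2, 3, 4)
I2 -> (2, 5, 11, 12)  // RAW R2: wait I1 write@4
I3 -> (5, 6, 7, 8)  // struct: LSU busy until I1 writes@4
I4 -> (13, 14, 16, 17)  // WAW R5: wait I2 write@12
I5 -> (14, 15, 16, 17)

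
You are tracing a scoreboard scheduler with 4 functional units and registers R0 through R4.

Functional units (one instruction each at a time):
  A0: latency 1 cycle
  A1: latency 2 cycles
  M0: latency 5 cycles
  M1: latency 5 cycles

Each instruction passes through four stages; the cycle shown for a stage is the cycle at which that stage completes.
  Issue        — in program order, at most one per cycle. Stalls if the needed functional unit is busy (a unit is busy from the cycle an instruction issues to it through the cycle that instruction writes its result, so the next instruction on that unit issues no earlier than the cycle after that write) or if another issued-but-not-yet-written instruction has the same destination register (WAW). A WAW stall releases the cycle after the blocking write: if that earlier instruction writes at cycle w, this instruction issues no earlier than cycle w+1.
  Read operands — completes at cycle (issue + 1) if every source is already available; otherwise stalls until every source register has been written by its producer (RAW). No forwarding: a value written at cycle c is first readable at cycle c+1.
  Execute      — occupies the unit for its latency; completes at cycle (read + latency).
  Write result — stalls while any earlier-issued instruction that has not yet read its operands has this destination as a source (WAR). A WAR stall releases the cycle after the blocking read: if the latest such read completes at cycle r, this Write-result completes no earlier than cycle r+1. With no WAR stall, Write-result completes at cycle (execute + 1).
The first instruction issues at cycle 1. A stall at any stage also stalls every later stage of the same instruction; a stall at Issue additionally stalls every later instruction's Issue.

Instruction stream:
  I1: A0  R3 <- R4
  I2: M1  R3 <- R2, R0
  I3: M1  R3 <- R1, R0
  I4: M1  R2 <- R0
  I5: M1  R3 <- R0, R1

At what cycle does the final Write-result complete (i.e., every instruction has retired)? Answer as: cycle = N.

  I1 | 1 | 2 | 3 | 4
  I2 | 5 | 6 | 11 | 12   WAW R3: wait I1 write@4
  I3 | 13 | 14 | 19 | 20   struct: M1 busy until I2 writes@12
  I4 | 21 | 22 | 27 | 28   struct: M1 busy until I3 writes@20
  I5 | 29 | 30 | 35 | 36   struct: M1 busy until I4 writes@28

cycle = 36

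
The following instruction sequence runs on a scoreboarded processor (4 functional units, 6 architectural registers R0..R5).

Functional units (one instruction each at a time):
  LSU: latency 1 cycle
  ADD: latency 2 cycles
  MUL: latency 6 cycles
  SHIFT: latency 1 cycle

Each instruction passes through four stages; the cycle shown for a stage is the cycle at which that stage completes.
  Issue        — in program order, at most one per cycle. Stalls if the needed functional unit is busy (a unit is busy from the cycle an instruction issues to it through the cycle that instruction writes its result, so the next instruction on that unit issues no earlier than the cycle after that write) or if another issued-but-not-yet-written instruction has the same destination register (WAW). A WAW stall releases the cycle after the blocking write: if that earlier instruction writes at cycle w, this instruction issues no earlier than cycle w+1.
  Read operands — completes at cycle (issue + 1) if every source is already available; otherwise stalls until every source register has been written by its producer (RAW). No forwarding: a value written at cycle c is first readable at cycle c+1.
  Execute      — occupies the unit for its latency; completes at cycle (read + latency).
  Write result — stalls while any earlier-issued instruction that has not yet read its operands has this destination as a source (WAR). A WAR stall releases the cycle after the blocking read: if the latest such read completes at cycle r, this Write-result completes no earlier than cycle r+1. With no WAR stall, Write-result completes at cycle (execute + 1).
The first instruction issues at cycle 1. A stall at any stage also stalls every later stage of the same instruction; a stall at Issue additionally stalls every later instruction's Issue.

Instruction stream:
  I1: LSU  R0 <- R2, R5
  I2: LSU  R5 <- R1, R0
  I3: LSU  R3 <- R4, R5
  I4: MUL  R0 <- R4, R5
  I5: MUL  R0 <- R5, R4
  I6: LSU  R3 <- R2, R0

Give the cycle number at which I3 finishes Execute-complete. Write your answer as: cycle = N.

I1  is:1  ro:2  ex:3  wr:4
I2  is:5  ro:6  ex:7  wr:8  — struct: LSU busy until I1 writes@4
I3  is:9  ro:10  ex:11  wr:12  — struct: LSU busy until I2 writes@8
I4  is:10  ro:11  ex:17  wr:18
I5  is:19  ro:20  ex:26  wr:27  — struct: MUL busy until I4 writes@18
I6  is:20  ro:28  ex:29  wr:30  — RAW R0: wait I5 write@27

cycle = 11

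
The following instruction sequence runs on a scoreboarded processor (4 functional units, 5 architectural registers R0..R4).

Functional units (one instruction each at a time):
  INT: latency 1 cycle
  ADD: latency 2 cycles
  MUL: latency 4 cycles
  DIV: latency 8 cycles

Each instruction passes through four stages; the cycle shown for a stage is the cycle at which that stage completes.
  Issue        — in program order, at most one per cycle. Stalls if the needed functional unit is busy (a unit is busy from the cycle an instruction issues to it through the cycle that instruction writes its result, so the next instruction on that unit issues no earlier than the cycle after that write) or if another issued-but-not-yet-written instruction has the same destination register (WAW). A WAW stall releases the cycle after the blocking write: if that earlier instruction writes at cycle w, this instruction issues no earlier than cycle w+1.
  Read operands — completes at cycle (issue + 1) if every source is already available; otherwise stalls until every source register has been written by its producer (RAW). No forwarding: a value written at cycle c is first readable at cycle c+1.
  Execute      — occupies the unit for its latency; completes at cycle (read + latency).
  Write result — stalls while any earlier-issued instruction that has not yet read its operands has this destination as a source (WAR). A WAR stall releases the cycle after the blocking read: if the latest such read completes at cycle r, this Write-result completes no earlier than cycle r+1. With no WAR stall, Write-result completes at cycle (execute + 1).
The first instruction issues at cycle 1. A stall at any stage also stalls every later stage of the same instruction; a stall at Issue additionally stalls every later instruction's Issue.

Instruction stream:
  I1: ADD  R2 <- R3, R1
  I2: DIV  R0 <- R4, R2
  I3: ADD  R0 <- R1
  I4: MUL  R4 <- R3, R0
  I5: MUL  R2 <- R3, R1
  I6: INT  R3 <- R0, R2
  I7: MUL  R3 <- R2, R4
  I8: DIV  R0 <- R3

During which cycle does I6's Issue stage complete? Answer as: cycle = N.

cycle 1: I1 issues→ADD
cycle 2: I1 reads, I2 issues→DIV
cycle 4: I1 exec-done
cycle 5: I1 writes R2
cycle 6: I2 reads
cycle 14: I2 exec-done
cycle 15: I2 writes R0
cycle 16: I3 issues→ADD
cycle 17: I3 reads, I4 issues→MUL
cycle 19: I3 exec-done
cycle 20: I3 writes R0
cycle 21: I4 reads
cycle 25: I4 exec-done
cycle 26: I4 writes R4
cycle 27: I5 issues→MUL
cycle 28: I5 reads, I6 issues→INT
cycle 32: I5 exec-done
cycle 33: I5 writes R2
cycle 34: I6 reads
cycle 35: I6 exec-done
cycle 36: I6 writes R3
cycle 37: I7 issues→MUL
cycle 38: I7 reads, I8 issues→DIV
cycle 42: I7 exec-done
cycle 43: I7 writes R3
cycle 44: I8 reads
cycle 52: I8 exec-done
cycle 53: I8 writes R0

cycle = 28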